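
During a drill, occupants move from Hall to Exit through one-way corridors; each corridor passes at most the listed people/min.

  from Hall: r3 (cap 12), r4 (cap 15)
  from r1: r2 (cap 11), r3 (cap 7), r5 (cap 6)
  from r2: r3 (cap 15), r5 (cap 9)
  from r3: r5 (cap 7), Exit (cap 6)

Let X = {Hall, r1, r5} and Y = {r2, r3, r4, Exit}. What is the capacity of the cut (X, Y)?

Edges leaving {Hall, r1, r5}: Hall→r3 (12), Hall→r4 (15), r1→r2 (11), r1→r3 (7).
Cut capacity = 12 + 15 + 11 + 7 = 45.

45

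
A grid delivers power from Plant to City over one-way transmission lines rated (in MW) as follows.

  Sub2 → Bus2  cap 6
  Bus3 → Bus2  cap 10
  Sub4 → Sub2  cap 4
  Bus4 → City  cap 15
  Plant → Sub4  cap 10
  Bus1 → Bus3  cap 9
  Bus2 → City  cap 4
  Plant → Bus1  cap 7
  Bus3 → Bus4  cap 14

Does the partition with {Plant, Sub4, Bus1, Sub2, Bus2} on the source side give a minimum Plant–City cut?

No — its capacity is 13, but the minimum cut has capacity 11.

Given cut capacity: 9 + 4 = 13.
Augment Plant→Sub4→Sub2→Bus2→City: bottleneck 4, flow now 4.
Augment Plant→Bus1→Bus3→Bus4→City: bottleneck 7, flow now 11.
No augmenting path remains; maximum flow = 11.
In the residual graph, reachable from Plant: {Plant, Sub4}.
Min-cut edges: Plant→Bus1 (7), Sub4→Sub2 (4); capacity 7 + 4 = 11.
Cut capacity 13 exceeds the max flow 11, so it is not minimum.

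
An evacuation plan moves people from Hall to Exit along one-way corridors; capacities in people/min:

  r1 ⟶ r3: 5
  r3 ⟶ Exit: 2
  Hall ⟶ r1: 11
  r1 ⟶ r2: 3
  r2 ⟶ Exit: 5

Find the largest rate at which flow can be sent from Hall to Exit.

Augment Hall→r1→r2→Exit: bottleneck 3, flow now 3.
Augment Hall→r1→r3→Exit: bottleneck 2, flow now 5.
No augmenting path remains; maximum flow = 5.
In the residual graph, reachable from Hall: {Hall, r1, r3}.
Min-cut edges: r1→r2 (3), r3→Exit (2); capacity 3 + 2 = 5.
This cut is saturated, so no flow can exceed 5.

5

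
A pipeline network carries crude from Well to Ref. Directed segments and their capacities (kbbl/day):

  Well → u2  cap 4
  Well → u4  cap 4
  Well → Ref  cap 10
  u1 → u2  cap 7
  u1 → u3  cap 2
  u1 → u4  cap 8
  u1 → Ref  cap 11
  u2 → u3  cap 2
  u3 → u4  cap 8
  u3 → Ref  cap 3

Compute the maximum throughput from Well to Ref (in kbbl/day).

Augment Well→Ref: bottleneck 10, flow now 10.
Augment Well→u2→u3→Ref: bottleneck 2, flow now 12.
No augmenting path remains; maximum flow = 12.
In the residual graph, reachable from Well: {Well, u2, u4}.
Min-cut edges: Well→Ref (10), u2→u3 (2); capacity 10 + 2 = 12.
This cut is saturated, so no flow can exceed 12.

12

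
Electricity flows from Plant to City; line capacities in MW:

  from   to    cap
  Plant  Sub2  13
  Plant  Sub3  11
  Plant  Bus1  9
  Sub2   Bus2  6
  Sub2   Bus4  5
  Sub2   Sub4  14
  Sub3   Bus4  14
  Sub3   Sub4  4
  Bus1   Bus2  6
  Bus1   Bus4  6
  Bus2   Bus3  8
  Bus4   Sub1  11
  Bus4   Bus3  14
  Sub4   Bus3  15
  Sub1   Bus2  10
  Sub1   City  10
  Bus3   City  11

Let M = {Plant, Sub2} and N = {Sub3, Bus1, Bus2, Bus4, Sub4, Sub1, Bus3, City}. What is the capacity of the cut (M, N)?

45

Edges leaving {Plant, Sub2}: Plant→Sub3 (11), Plant→Bus1 (9), Sub2→Bus2 (6), Sub2→Bus4 (5), Sub2→Sub4 (14).
Cut capacity = 11 + 9 + 6 + 5 + 14 = 45.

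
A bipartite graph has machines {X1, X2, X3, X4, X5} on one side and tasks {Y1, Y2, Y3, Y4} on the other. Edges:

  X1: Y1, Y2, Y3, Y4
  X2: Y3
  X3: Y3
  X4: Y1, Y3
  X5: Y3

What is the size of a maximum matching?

Unit-capacity flow: source→left, listed edges, right→sink; max matching = max flow.
Augmenting path X1→Y1 (+1); matched 1.
Augmenting path X2→Y3 (+1); matched 2.
Augmenting path X4→Y1→X1→Y2 (+1); matched 3.
No augmenting path remains; maximum matching = 3.
König certificate: {X1, X4, Y3} is a vertex cover of size 3 (every listed pair touches it), so no matching can be larger.

3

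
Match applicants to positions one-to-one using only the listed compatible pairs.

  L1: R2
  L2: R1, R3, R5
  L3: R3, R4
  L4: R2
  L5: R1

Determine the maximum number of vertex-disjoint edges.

4

Unit-capacity flow: source→left, listed edges, right→sink; max matching = max flow.
Augmenting path L1→R2 (+1); matched 1.
Augmenting path L2→R1 (+1); matched 2.
Augmenting path L3→R3 (+1); matched 3.
Augmenting path L5→R1→L2→R5 (+1); matched 4.
No augmenting path remains; maximum matching = 4.
König certificate: {L2, L3, L5, R2} is a vertex cover of size 4 (every listed pair touches it), so no matching can be larger.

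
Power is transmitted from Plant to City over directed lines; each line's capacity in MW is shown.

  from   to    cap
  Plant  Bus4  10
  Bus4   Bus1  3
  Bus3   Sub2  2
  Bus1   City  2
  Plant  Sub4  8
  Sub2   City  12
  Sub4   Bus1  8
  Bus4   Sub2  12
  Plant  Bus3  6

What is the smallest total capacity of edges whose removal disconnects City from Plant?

14

Augment Plant→Bus3→Sub2→City: bottleneck 2, flow now 2.
Augment Plant→Sub4→Bus1→City: bottleneck 2, flow now 4.
Augment Plant→Bus4→Sub2→City: bottleneck 10, flow now 14.
No augmenting path remains; maximum flow = 14.
By max-flow min-cut, the minimum cut capacity equals the max flow.
In the residual graph, reachable from Plant: {Plant, Bus3, Sub4, Bus1}.
Min-cut edges: Plant→Bus4 (10), Bus3→Sub2 (2), Bus1→City (2); capacity 10 + 2 + 2 = 14.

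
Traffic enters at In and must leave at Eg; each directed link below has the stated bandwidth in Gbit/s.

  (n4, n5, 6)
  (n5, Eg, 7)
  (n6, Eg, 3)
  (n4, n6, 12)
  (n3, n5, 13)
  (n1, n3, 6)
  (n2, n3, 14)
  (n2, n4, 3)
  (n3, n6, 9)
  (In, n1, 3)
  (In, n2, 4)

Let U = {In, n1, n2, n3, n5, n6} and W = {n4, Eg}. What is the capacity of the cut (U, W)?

Edges leaving {In, n1, n2, n3, n5, n6}: n2→n4 (3), n5→Eg (7), n6→Eg (3).
Cut capacity = 3 + 7 + 3 = 13.

13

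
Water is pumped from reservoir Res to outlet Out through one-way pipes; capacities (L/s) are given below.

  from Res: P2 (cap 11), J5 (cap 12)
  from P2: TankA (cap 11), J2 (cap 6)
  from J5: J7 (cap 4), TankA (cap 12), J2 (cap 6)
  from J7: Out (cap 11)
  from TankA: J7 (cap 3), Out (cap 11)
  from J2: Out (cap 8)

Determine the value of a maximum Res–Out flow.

23

Augment Res→P2→TankA→Out: bottleneck 11, flow now 11.
Augment Res→J5→J7→Out: bottleneck 4, flow now 15.
Augment Res→J5→J2→Out: bottleneck 6, flow now 21.
Augment Res→J5→TankA→J7→Out: bottleneck 2, flow now 23.
No augmenting path remains; maximum flow = 23.
In the residual graph, reachable from Res: {Res}.
Min-cut edges: Res→P2 (11), Res→J5 (12); capacity 11 + 12 = 23.
This cut is saturated, so no flow can exceed 23.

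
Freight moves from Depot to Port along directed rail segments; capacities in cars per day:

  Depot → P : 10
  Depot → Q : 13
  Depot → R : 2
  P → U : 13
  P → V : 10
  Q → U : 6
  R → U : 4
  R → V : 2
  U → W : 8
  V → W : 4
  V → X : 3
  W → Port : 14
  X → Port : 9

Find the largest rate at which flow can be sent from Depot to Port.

15

Augment Depot→P→U→W→Port: bottleneck 8, flow now 8.
Augment Depot→P→V→W→Port: bottleneck 2, flow now 10.
Augment Depot→R→V→W→Port: bottleneck 2, flow now 12.
Augment Depot→Q→U→P→V→X→Port: bottleneck 3, flow now 15. (uses reverse residual edge)
No augmenting path remains; maximum flow = 15.
In the residual graph, reachable from Depot: {Depot, P, Q, R, U, V}.
Min-cut edges: U→W (8), V→W (4), V→X (3); capacity 8 + 4 + 3 = 15.
This cut is saturated, so no flow can exceed 15.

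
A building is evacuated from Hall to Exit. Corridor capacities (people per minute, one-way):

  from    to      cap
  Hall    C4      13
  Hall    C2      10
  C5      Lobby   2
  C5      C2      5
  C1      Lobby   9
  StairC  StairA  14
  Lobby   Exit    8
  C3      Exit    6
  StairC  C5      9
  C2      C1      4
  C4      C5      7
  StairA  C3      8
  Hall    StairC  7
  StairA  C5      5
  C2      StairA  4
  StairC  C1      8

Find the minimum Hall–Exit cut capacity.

Augment Hall→StairC→StairA→C3→Exit: bottleneck 6, flow now 6.
Augment Hall→StairC→C5→Lobby→Exit: bottleneck 1, flow now 7.
Augment Hall→C2→C1→Lobby→Exit: bottleneck 4, flow now 11.
Augment Hall→C4→C5→Lobby→Exit: bottleneck 1, flow now 12.
Augment Hall→C2→StairA→StairC→C1→Lobby→Exit: bottleneck 2, flow now 14. (uses reverse residual edge)
No augmenting path remains; maximum flow = 14.
By max-flow min-cut, the minimum cut capacity equals the max flow.
In the residual graph, reachable from Hall: {Hall, StairC, C2, C4, StairA, C5, C1, Lobby, C3}.
Min-cut edges: Lobby→Exit (8), C3→Exit (6); capacity 8 + 6 = 14.

14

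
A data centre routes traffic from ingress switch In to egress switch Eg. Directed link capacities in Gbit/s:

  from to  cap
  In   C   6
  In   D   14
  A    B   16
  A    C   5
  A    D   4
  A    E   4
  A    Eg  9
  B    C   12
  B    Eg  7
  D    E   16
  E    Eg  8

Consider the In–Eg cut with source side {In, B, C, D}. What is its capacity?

Edges leaving {In, B, C, D}: B→Eg (7), D→E (16).
Cut capacity = 7 + 16 = 23.

23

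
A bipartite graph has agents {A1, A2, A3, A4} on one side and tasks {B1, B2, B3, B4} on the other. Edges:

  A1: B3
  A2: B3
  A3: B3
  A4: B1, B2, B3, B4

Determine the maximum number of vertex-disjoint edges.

Unit-capacity flow: source→left, listed edges, right→sink; max matching = max flow.
Augmenting path A1→B3 (+1); matched 1.
Augmenting path A4→B1 (+1); matched 2.
No augmenting path remains; maximum matching = 2.
König certificate: {A4, B3} is a vertex cover of size 2 (every listed pair touches it), so no matching can be larger.

2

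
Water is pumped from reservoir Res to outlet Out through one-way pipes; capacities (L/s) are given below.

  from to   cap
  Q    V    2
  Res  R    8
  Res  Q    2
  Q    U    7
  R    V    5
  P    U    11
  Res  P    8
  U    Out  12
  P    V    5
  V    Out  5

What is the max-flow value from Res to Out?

15

Augment Res→P→U→Out: bottleneck 8, flow now 8.
Augment Res→Q→U→Out: bottleneck 2, flow now 10.
Augment Res→R→V→Out: bottleneck 5, flow now 15.
No augmenting path remains; maximum flow = 15.
In the residual graph, reachable from Res: {Res, R}.
Min-cut edges: Res→P (8), Res→Q (2), R→V (5); capacity 8 + 2 + 5 = 15.
This cut is saturated, so no flow can exceed 15.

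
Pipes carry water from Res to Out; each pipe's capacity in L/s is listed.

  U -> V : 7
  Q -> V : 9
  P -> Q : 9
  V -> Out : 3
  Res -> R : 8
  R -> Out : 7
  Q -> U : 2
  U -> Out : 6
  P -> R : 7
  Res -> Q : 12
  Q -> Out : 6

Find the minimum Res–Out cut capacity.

18

Augment Res→Q→Out: bottleneck 6, flow now 6.
Augment Res→R→Out: bottleneck 7, flow now 13.
Augment Res→Q→U→Out: bottleneck 2, flow now 15.
Augment Res→Q→V→Out: bottleneck 3, flow now 18.
No augmenting path remains; maximum flow = 18.
By max-flow min-cut, the minimum cut capacity equals the max flow.
In the residual graph, reachable from Res: {Res, Q, R, V}.
Min-cut edges: Q→U (2), Q→Out (6), R→Out (7), V→Out (3); capacity 2 + 6 + 7 + 3 = 18.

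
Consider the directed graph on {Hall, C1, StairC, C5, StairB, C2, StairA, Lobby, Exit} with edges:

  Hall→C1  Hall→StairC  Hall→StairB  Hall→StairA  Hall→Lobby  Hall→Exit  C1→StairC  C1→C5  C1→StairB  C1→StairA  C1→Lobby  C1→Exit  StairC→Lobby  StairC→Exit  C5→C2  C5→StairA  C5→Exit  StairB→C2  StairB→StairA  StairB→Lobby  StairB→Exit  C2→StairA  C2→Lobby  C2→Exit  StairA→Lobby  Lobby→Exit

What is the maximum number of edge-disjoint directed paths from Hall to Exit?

Assign every edge capacity 1; by Menger, the answer equals the max flow.
Path Hall→Exit (+1); total 1.
Path Hall→C1→Exit (+1); total 2.
Path Hall→StairC→Exit (+1); total 3.
Path Hall→StairB→Exit (+1); total 4.
Path Hall→Lobby→Exit (+1); total 5.
No residual Hall→Exit path; max flow = 5.
Certifying cut of size 5: {Hall→C1, Hall→Exit, Hall→StairB, Hall→StairC, Lobby→Exit}.

5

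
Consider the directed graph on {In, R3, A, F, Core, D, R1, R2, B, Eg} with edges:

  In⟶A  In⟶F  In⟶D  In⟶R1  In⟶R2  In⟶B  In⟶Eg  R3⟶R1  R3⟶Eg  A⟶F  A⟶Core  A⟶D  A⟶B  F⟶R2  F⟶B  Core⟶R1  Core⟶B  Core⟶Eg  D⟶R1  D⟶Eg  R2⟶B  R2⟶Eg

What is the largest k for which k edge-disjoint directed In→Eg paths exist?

4

Assign every edge capacity 1; by Menger, the answer equals the max flow.
Path In→Eg (+1); total 1.
Path In→D→Eg (+1); total 2.
Path In→R2→Eg (+1); total 3.
Path In→A→Core→Eg (+1); total 4.
No residual In→Eg path; max flow = 4.
Certifying cut of size 4: {In→A, In→D, In→Eg, R2→Eg}.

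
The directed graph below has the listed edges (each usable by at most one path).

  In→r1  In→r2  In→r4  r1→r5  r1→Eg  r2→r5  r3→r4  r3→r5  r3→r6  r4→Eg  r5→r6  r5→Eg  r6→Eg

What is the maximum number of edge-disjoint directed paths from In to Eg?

3

Assign every edge capacity 1; by Menger, the answer equals the max flow.
Path In→r1→Eg (+1); total 1.
Path In→r4→Eg (+1); total 2.
Path In→r2→r5→Eg (+1); total 3.
No residual In→Eg path; max flow = 3.
Certifying cut of size 3: {In→r1, In→r2, In→r4}.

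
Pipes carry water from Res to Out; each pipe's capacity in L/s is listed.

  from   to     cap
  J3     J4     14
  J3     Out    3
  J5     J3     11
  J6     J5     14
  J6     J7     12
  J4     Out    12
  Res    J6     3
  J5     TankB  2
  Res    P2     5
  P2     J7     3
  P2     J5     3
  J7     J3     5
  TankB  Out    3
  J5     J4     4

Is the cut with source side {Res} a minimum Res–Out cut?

Yes — it is a minimum cut (capacity 8).

Given cut capacity: 5 + 3 = 8.
Augment Res→P2→J5→J3→Out: bottleneck 3, flow now 3.
Augment Res→J6→J5→TankB→Out: bottleneck 2, flow now 5.
Augment Res→J6→J5→J4→Out: bottleneck 1, flow now 6.
Augment Res→P2→J7→J3→J4→Out: bottleneck 2, flow now 8.
No augmenting path remains; maximum flow = 8.
Cut capacity 8 equals the max flow, so it is a minimum cut.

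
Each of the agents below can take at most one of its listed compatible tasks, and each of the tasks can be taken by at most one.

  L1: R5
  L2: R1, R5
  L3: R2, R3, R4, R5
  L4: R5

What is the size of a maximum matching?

Unit-capacity flow: source→left, listed edges, right→sink; max matching = max flow.
Augmenting path L1→R5 (+1); matched 1.
Augmenting path L2→R1 (+1); matched 2.
Augmenting path L3→R2 (+1); matched 3.
No augmenting path remains; maximum matching = 3.
König certificate: {L2, L3, R5} is a vertex cover of size 3 (every listed pair touches it), so no matching can be larger.

3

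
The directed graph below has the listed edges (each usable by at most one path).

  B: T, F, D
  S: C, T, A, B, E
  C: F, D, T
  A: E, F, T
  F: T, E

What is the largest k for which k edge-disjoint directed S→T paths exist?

Assign every edge capacity 1; by Menger, the answer equals the max flow.
Path S→T (+1); total 1.
Path S→A→T (+1); total 2.
Path S→B→T (+1); total 3.
Path S→C→T (+1); total 4.
No residual S→T path; max flow = 4.
Certifying cut of size 4: {S→A, S→B, S→C, S→T}.

4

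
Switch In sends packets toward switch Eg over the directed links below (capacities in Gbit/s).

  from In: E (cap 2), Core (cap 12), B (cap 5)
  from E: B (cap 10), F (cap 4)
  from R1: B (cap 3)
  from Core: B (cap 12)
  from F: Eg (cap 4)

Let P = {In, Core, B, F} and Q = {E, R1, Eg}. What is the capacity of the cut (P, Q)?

Edges leaving {In, Core, B, F}: In→E (2), F→Eg (4).
Cut capacity = 2 + 4 = 6.

6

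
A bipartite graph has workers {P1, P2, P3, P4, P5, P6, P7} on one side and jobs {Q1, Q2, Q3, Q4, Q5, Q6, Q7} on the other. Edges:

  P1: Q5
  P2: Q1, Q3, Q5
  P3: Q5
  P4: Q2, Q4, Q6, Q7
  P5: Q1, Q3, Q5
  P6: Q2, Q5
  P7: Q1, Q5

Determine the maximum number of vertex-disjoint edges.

Unit-capacity flow: source→left, listed edges, right→sink; max matching = max flow.
Augmenting path P1→Q5 (+1); matched 1.
Augmenting path P2→Q1 (+1); matched 2.
Augmenting path P4→Q2 (+1); matched 3.
Augmenting path P5→Q3 (+1); matched 4.
Augmenting path P6→Q2→P4→Q4 (+1); matched 5.
No augmenting path remains; maximum matching = 5.
König certificate: {P4, P6, Q1, Q3, Q5} is a vertex cover of size 5 (every listed pair touches it), so no matching can be larger.

5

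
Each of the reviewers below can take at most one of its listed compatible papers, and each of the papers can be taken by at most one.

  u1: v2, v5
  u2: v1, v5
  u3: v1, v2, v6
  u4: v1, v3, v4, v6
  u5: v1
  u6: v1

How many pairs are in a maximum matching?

Unit-capacity flow: source→left, listed edges, right→sink; max matching = max flow.
Augmenting path u1→v2 (+1); matched 1.
Augmenting path u2→v1 (+1); matched 2.
Augmenting path u3→v6 (+1); matched 3.
Augmenting path u4→v3 (+1); matched 4.
Augmenting path u5→v1→u2→v5 (+1); matched 5.
No augmenting path remains; maximum matching = 5.
König certificate: {u1, u2, u3, u4, v1} is a vertex cover of size 5 (every listed pair touches it), so no matching can be larger.

5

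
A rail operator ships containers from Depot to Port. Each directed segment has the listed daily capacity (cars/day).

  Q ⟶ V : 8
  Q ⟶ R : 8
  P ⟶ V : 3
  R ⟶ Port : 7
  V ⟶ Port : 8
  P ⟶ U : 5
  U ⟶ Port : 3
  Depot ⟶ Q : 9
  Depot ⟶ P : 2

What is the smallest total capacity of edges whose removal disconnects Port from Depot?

11

Augment Depot→P→U→Port: bottleneck 2, flow now 2.
Augment Depot→Q→R→Port: bottleneck 7, flow now 9.
Augment Depot→Q→V→Port: bottleneck 2, flow now 11.
No augmenting path remains; maximum flow = 11.
By max-flow min-cut, the minimum cut capacity equals the max flow.
In the residual graph, reachable from Depot: {Depot}.
Min-cut edges: Depot→P (2), Depot→Q (9); capacity 2 + 9 = 11.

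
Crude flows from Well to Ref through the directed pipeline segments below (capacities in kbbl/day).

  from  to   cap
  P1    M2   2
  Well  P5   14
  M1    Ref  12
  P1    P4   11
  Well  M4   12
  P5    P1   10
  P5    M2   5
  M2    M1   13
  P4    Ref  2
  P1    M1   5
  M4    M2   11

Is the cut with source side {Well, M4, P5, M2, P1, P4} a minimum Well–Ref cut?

No — its capacity is 20, but the minimum cut has capacity 14.

Given cut capacity: 13 + 5 + 2 = 20.
Augment Well→M4→M2→M1→Ref: bottleneck 11, flow now 11.
Augment Well→P5→M2→M1→Ref: bottleneck 1, flow now 12.
Augment Well→P5→P1→P4→Ref: bottleneck 2, flow now 14.
No augmenting path remains; maximum flow = 14.
In the residual graph, reachable from Well: {Well, M4, P5, M2, P1, P4, M1}.
Min-cut edges: P4→Ref (2), M1→Ref (12); capacity 2 + 12 = 14.
Cut capacity 20 exceeds the max flow 14, so it is not minimum.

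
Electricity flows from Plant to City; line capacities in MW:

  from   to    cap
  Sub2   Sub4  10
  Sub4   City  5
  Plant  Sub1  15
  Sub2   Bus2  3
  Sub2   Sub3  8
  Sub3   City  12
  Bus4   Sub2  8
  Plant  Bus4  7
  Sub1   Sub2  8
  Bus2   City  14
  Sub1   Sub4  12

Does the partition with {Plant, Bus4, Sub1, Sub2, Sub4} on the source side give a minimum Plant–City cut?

Yes — it is a minimum cut (capacity 16).

Given cut capacity: 3 + 8 + 5 = 16.
Augment Plant→Sub1→Sub4→City: bottleneck 5, flow now 5.
Augment Plant→Bus4→Sub2→Bus2→City: bottleneck 3, flow now 8.
Augment Plant→Bus4→Sub2→Sub3→City: bottleneck 4, flow now 12.
Augment Plant→Sub1→Sub2→Sub3→City: bottleneck 4, flow now 16.
No augmenting path remains; maximum flow = 16.
Cut capacity 16 equals the max flow, so it is a minimum cut.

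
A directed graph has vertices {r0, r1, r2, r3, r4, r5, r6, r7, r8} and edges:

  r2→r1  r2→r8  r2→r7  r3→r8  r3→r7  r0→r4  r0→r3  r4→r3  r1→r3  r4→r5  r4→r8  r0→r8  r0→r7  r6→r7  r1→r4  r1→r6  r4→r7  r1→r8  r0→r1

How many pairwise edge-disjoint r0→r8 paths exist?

4

Assign every edge capacity 1; by Menger, the answer equals the max flow.
Path r0→r8 (+1); total 1.
Path r0→r1→r8 (+1); total 2.
Path r0→r3→r8 (+1); total 3.
Path r0→r4→r8 (+1); total 4.
No residual r0→r8 path; max flow = 4.
Certifying cut of size 4: {r0→r1, r0→r3, r0→r4, r0→r8}.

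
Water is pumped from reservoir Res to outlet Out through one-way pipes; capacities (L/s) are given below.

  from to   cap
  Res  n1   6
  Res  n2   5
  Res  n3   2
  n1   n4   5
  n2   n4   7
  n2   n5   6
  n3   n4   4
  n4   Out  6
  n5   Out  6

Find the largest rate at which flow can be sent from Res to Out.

11

Augment Res→n1→n4→Out: bottleneck 5, flow now 5.
Augment Res→n2→n4→Out: bottleneck 1, flow now 6.
Augment Res→n2→n5→Out: bottleneck 4, flow now 10.
Augment Res→n3→n4→n2→n5→Out: bottleneck 1, flow now 11. (uses reverse residual edge)
No augmenting path remains; maximum flow = 11.
In the residual graph, reachable from Res: {Res, n1, n3, n4}.
Min-cut edges: Res→n2 (5), n4→Out (6); capacity 5 + 6 = 11.
This cut is saturated, so no flow can exceed 11.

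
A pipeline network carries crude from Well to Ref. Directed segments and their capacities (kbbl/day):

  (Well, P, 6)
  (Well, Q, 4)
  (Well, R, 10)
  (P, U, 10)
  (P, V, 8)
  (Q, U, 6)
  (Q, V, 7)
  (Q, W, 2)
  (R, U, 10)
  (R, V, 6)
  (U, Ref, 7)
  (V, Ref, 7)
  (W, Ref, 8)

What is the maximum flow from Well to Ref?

Augment Well→P→U→Ref: bottleneck 6, flow now 6.
Augment Well→Q→U→Ref: bottleneck 1, flow now 7.
Augment Well→Q→V→Ref: bottleneck 3, flow now 10.
Augment Well→R→V→Ref: bottleneck 4, flow now 14.
Augment Well→R→U→Q→W→Ref: bottleneck 1, flow now 15. (uses reverse residual edge)
Augment Well→R→V→Q→W→Ref: bottleneck 1, flow now 16. (uses reverse residual edge)
No augmenting path remains; maximum flow = 16.
In the residual graph, reachable from Well: {Well, P, Q, R, U, V}.
Min-cut edges: Q→W (2), U→Ref (7), V→Ref (7); capacity 2 + 7 + 7 = 16.
This cut is saturated, so no flow can exceed 16.

16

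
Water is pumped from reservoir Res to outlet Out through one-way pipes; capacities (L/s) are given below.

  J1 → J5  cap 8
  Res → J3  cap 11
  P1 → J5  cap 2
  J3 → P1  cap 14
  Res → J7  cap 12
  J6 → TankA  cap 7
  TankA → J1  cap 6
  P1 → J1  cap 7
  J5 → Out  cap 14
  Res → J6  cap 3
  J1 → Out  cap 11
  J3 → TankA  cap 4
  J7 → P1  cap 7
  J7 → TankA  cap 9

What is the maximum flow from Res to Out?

Augment Res→J7→TankA→J1→Out: bottleneck 6, flow now 6.
Augment Res→J7→P1→J5→Out: bottleneck 2, flow now 8.
Augment Res→J7→P1→J1→Out: bottleneck 4, flow now 12.
Augment Res→J3→P1→J1→Out: bottleneck 1, flow now 13.
Augment Res→J3→P1→J1→J5→Out: bottleneck 2, flow now 15.
No augmenting path remains; maximum flow = 15.
In the residual graph, reachable from Res: {Res, J7, J3, J6, TankA, P1}.
Min-cut edges: TankA→J1 (6), P1→J5 (2), P1→J1 (7); capacity 6 + 2 + 7 = 15.
This cut is saturated, so no flow can exceed 15.

15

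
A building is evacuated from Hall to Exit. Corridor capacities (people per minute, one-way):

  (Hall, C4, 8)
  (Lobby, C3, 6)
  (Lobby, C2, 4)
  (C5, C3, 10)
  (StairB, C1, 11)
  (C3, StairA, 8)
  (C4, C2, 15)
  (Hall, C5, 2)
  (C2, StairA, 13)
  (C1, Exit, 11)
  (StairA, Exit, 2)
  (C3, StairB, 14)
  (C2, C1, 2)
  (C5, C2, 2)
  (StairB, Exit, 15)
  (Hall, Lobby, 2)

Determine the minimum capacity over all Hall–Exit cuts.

8

Augment Hall→C4→C2→C1→Exit: bottleneck 2, flow now 2.
Augment Hall→C4→C2→StairA→Exit: bottleneck 2, flow now 4.
Augment Hall→C5→C3→StairB→Exit: bottleneck 2, flow now 6.
Augment Hall→Lobby→C3→StairB→Exit: bottleneck 2, flow now 8.
No augmenting path remains; maximum flow = 8.
By max-flow min-cut, the minimum cut capacity equals the max flow.
In the residual graph, reachable from Hall: {Hall, C4, C2, StairA}.
Min-cut edges: Hall→C5 (2), Hall→Lobby (2), C2→C1 (2), StairA→Exit (2); capacity 2 + 2 + 2 + 2 = 8.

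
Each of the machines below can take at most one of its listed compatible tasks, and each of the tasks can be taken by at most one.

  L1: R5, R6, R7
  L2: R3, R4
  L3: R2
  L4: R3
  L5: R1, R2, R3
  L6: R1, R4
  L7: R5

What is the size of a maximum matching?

Unit-capacity flow: source→left, listed edges, right→sink; max matching = max flow.
Augmenting path L1→R5 (+1); matched 1.
Augmenting path L2→R3 (+1); matched 2.
Augmenting path L3→R2 (+1); matched 3.
Augmenting path L5→R1 (+1); matched 4.
Augmenting path L6→R4 (+1); matched 5.
Augmenting path L7→R5→L1→R6 (+1); matched 6.
No augmenting path remains; maximum matching = 6.
König certificate: {L1, L7, R1, R2, R3, R4} is a vertex cover of size 6 (every listed pair touches it), so no matching can be larger.

6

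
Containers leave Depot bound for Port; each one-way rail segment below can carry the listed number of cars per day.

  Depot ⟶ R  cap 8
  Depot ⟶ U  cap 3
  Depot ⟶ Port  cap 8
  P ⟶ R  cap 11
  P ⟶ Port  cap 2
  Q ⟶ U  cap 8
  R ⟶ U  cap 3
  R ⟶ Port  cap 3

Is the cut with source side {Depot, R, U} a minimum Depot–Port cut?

Yes — it is a minimum cut (capacity 11).

Given cut capacity: 8 + 3 = 11.
Augment Depot→Port: bottleneck 8, flow now 8.
Augment Depot→R→Port: bottleneck 3, flow now 11.
No augmenting path remains; maximum flow = 11.
Cut capacity 11 equals the max flow, so it is a minimum cut.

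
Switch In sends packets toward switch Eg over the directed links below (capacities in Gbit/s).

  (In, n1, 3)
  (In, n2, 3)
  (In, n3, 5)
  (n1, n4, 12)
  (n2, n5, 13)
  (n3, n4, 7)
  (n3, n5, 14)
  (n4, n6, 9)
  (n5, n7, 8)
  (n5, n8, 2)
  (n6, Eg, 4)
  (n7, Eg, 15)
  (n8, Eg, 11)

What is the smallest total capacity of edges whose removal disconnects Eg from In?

11

Augment In→n1→n4→n6→Eg: bottleneck 3, flow now 3.
Augment In→n2→n5→n7→Eg: bottleneck 3, flow now 6.
Augment In→n3→n4→n6→Eg: bottleneck 1, flow now 7.
Augment In→n3→n5→n7→Eg: bottleneck 4, flow now 11.
No augmenting path remains; maximum flow = 11.
By max-flow min-cut, the minimum cut capacity equals the max flow.
In the residual graph, reachable from In: {In}.
Min-cut edges: In→n1 (3), In→n2 (3), In→n3 (5); capacity 3 + 3 + 5 = 11.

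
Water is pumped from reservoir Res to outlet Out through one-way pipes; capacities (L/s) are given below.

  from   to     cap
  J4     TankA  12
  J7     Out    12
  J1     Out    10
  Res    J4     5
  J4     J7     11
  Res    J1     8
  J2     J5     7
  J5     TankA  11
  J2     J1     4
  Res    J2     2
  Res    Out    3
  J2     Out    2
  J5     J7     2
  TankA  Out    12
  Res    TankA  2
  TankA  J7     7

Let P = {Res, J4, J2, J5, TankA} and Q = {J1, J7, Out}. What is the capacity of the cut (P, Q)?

Edges leaving {Res, J4, J2, J5, TankA}: Res→J1 (8), Res→Out (3), J4→J7 (11), J2→J1 (4), J2→Out (2), J5→J7 (2), TankA→J7 (7), TankA→Out (12).
Cut capacity = 8 + 3 + 11 + 4 + 2 + 2 + 7 + 12 = 49.

49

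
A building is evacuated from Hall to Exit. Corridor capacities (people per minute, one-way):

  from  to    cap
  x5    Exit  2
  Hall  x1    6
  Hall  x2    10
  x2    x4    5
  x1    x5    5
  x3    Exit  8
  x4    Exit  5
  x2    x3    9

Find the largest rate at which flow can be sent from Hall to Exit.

12

Augment Hall→x1→x5→Exit: bottleneck 2, flow now 2.
Augment Hall→x2→x3→Exit: bottleneck 8, flow now 10.
Augment Hall→x2→x4→Exit: bottleneck 2, flow now 12.
No augmenting path remains; maximum flow = 12.
In the residual graph, reachable from Hall: {Hall, x1, x5}.
Min-cut edges: Hall→x2 (10), x5→Exit (2); capacity 10 + 2 = 12.
This cut is saturated, so no flow can exceed 12.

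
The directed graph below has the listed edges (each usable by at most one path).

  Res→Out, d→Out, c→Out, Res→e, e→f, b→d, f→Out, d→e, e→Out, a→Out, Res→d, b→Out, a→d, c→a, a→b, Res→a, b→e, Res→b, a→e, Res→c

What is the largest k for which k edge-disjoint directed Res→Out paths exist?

Assign every edge capacity 1; by Menger, the answer equals the max flow.
Path Res→Out (+1); total 1.
Path Res→a→Out (+1); total 2.
Path Res→b→Out (+1); total 3.
Path Res→c→Out (+1); total 4.
Path Res→d→Out (+1); total 5.
Path Res→e→Out (+1); total 6.
No residual Res→Out path; max flow = 6.
Certifying cut of size 6: {Res→Out, Res→a, Res→b, Res→c, Res→d, Res→e}.

6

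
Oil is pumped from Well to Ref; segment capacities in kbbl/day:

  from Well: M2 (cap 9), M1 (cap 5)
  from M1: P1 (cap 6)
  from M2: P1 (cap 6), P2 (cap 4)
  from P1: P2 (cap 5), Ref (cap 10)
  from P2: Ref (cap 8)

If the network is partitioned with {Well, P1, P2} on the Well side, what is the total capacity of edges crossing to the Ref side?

Edges leaving {Well, P1, P2}: Well→M1 (5), Well→M2 (9), P1→Ref (10), P2→Ref (8).
Cut capacity = 5 + 9 + 10 + 8 = 32.

32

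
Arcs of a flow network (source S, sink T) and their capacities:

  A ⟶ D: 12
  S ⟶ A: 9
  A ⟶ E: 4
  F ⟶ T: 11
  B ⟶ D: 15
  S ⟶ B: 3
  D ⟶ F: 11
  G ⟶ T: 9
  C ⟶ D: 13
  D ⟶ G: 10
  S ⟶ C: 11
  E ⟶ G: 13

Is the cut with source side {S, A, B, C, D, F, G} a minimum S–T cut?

No — its capacity is 24, but the minimum cut has capacity 20.

Given cut capacity: 4 + 11 + 9 = 24.
Augment S→A→D→F→T: bottleneck 9, flow now 9.
Augment S→B→D→F→T: bottleneck 2, flow now 11.
Augment S→B→D→G→T: bottleneck 1, flow now 12.
Augment S→C→D→G→T: bottleneck 8, flow now 20.
No augmenting path remains; maximum flow = 20.
In the residual graph, reachable from S: {S, A, B, C, D, E, G}.
Min-cut edges: D→F (11), G→T (9); capacity 11 + 9 = 20.
Cut capacity 24 exceeds the max flow 20, so it is not minimum.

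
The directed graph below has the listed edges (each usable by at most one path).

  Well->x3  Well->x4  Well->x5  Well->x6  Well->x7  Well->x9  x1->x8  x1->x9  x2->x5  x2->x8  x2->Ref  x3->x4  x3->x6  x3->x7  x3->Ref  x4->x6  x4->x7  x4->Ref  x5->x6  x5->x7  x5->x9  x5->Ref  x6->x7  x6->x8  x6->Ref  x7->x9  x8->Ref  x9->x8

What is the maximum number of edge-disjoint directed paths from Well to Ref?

5

Assign every edge capacity 1; by Menger, the answer equals the max flow.
Path Well→x3→Ref (+1); total 1.
Path Well→x4→Ref (+1); total 2.
Path Well→x5→Ref (+1); total 3.
Path Well→x6→Ref (+1); total 4.
Path Well→x9→x8→Ref (+1); total 5.
No residual Well→Ref path; max flow = 5.
Certifying cut of size 5: {Well→x3, Well→x4, Well→x5, Well→x6, x9→x8}.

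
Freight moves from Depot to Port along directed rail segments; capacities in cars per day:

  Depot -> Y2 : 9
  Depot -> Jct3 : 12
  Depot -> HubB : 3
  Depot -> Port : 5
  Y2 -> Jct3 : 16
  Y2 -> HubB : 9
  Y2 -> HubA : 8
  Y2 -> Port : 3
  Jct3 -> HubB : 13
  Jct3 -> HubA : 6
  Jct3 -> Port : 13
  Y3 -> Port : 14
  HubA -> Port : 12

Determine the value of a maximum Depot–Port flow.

26

Augment Depot→Port: bottleneck 5, flow now 5.
Augment Depot→Y2→Port: bottleneck 3, flow now 8.
Augment Depot→Jct3→Port: bottleneck 12, flow now 20.
Augment Depot→Y2→Jct3→Port: bottleneck 1, flow now 21.
Augment Depot→Y2→HubA→Port: bottleneck 5, flow now 26.
No augmenting path remains; maximum flow = 26.
In the residual graph, reachable from Depot: {Depot, HubB}.
Min-cut edges: Depot→Y2 (9), Depot→Jct3 (12), Depot→Port (5); capacity 9 + 12 + 5 = 26.
This cut is saturated, so no flow can exceed 26.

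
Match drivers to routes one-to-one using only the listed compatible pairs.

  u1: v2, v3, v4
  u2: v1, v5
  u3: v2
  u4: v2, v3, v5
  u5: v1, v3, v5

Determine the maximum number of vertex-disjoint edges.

5

Unit-capacity flow: source→left, listed edges, right→sink; max matching = max flow.
Augmenting path u1→v2 (+1); matched 1.
Augmenting path u2→v1 (+1); matched 2.
Augmenting path u4→v3 (+1); matched 3.
Augmenting path u5→v5 (+1); matched 4.
Augmenting path u3→v2→u1→v4 (+1); matched 5.
No augmenting path remains; maximum matching = 5.
König certificate: {u1, u2, u3, u4, u5} is a vertex cover of size 5 (every listed pair touches it), so no matching can be larger.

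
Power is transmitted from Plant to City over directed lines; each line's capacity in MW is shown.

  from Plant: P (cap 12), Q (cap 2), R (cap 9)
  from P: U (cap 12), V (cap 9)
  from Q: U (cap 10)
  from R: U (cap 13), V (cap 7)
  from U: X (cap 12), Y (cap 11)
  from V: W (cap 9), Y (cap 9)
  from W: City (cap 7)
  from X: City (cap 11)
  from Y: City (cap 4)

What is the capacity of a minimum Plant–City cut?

22

Augment Plant→P→U→X→City: bottleneck 11, flow now 11.
Augment Plant→P→U→Y→City: bottleneck 1, flow now 12.
Augment Plant→Q→U→Y→City: bottleneck 2, flow now 14.
Augment Plant→R→U→Y→City: bottleneck 1, flow now 15.
Augment Plant→R→V→W→City: bottleneck 7, flow now 22.
No augmenting path remains; maximum flow = 22.
By max-flow min-cut, the minimum cut capacity equals the max flow.
In the residual graph, reachable from Plant: {Plant, P, Q, R, U, V, W, X, Y}.
Min-cut edges: W→City (7), X→City (11), Y→City (4); capacity 7 + 11 + 4 = 22.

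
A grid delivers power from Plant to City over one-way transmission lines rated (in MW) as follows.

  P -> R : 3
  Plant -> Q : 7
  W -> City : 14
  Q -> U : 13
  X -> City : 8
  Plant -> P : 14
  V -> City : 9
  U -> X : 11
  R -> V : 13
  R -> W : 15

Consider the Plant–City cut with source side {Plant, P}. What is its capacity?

Edges leaving {Plant, P}: Plant→Q (7), P→R (3).
Cut capacity = 7 + 3 = 10.

10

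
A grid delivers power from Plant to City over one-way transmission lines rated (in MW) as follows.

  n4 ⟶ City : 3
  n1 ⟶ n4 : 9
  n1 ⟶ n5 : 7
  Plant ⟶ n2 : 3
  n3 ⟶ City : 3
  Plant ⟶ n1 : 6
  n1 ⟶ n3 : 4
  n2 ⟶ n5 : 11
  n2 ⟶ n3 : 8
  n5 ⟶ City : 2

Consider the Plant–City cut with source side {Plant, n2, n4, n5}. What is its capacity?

19

Edges leaving {Plant, n2, n4, n5}: Plant→n1 (6), n2→n3 (8), n4→City (3), n5→City (2).
Cut capacity = 6 + 8 + 3 + 2 = 19.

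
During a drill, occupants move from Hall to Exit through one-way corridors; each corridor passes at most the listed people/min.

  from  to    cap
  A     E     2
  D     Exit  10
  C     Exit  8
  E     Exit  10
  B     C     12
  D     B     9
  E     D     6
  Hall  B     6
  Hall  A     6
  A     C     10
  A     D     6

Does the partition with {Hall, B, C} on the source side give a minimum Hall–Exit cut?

Given cut capacity: 6 + 8 = 14.
Augment Hall→A→C→Exit: bottleneck 6, flow now 6.
Augment Hall→B→C→Exit: bottleneck 2, flow now 8.
Augment Hall→B→C→A→D→Exit: bottleneck 4, flow now 12. (uses reverse residual edge)
No augmenting path remains; maximum flow = 12.
In the residual graph, reachable from Hall: {Hall}.
Min-cut edges: Hall→A (6), Hall→B (6); capacity 6 + 6 = 12.
Cut capacity 14 exceeds the max flow 12, so it is not minimum.

No — its capacity is 14, but the minimum cut has capacity 12.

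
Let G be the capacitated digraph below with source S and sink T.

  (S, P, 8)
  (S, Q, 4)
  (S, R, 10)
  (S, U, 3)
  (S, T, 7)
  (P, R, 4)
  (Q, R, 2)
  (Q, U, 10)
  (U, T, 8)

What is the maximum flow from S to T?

Augment S→T: bottleneck 7, flow now 7.
Augment S→U→T: bottleneck 3, flow now 10.
Augment S→Q→U→T: bottleneck 4, flow now 14.
No augmenting path remains; maximum flow = 14.
In the residual graph, reachable from S: {S, P, R}.
Min-cut edges: S→Q (4), S→U (3), S→T (7); capacity 4 + 3 + 7 = 14.
This cut is saturated, so no flow can exceed 14.

14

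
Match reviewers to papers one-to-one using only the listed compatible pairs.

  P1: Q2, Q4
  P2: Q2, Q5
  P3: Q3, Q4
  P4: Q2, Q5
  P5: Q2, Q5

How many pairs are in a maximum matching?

4

Unit-capacity flow: source→left, listed edges, right→sink; max matching = max flow.
Augmenting path P1→Q2 (+1); matched 1.
Augmenting path P2→Q5 (+1); matched 2.
Augmenting path P3→Q3 (+1); matched 3.
Augmenting path P4→Q2→P1→Q4 (+1); matched 4.
No augmenting path remains; maximum matching = 4.
König certificate: {P1, P3, Q2, Q5} is a vertex cover of size 4 (every listed pair touches it), so no matching can be larger.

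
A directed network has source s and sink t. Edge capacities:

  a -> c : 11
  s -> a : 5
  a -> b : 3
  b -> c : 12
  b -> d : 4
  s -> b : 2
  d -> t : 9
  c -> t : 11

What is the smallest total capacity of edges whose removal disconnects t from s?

7

Augment s→a→c→t: bottleneck 5, flow now 5.
Augment s→b→c→t: bottleneck 2, flow now 7.
No augmenting path remains; maximum flow = 7.
By max-flow min-cut, the minimum cut capacity equals the max flow.
In the residual graph, reachable from s: {s}.
Min-cut edges: s→a (5), s→b (2); capacity 5 + 2 = 7.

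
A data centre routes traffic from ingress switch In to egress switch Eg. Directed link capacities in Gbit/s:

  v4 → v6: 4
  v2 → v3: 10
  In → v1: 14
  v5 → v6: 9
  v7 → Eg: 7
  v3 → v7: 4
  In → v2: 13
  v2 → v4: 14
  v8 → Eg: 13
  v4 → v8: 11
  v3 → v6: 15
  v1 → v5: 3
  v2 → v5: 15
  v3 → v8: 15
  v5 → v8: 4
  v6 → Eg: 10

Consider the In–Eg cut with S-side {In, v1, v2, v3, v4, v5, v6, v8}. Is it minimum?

No — its capacity is 27, but the minimum cut has capacity 16.

Given cut capacity: 4 + 10 + 13 = 27.
Augment In→v1→v5→v6→Eg: bottleneck 3, flow now 3.
Augment In→v2→v3→v6→Eg: bottleneck 7, flow now 10.
Augment In→v2→v3→v7→Eg: bottleneck 3, flow now 13.
Augment In→v2→v4→v8→Eg: bottleneck 3, flow now 16.
No augmenting path remains; maximum flow = 16.
In the residual graph, reachable from In: {In, v1}.
Min-cut edges: In→v2 (13), v1→v5 (3); capacity 13 + 3 = 16.
Cut capacity 27 exceeds the max flow 16, so it is not minimum.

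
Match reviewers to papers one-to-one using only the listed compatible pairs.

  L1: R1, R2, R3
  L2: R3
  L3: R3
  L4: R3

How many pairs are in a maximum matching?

2

Unit-capacity flow: source→left, listed edges, right→sink; max matching = max flow.
Augmenting path L1→R1 (+1); matched 1.
Augmenting path L2→R3 (+1); matched 2.
No augmenting path remains; maximum matching = 2.
König certificate: {L1, R3} is a vertex cover of size 2 (every listed pair touches it), so no matching can be larger.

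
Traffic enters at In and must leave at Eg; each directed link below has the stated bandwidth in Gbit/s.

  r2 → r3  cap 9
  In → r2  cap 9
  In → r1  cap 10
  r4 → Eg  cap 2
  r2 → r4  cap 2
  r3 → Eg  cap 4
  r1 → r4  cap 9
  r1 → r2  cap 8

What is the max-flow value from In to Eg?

Augment In→r1→r4→Eg: bottleneck 2, flow now 2.
Augment In→r2→r3→Eg: bottleneck 4, flow now 6.
No augmenting path remains; maximum flow = 6.
In the residual graph, reachable from In: {In, r1, r2, r3, r4}.
Min-cut edges: r3→Eg (4), r4→Eg (2); capacity 4 + 2 = 6.
This cut is saturated, so no flow can exceed 6.

6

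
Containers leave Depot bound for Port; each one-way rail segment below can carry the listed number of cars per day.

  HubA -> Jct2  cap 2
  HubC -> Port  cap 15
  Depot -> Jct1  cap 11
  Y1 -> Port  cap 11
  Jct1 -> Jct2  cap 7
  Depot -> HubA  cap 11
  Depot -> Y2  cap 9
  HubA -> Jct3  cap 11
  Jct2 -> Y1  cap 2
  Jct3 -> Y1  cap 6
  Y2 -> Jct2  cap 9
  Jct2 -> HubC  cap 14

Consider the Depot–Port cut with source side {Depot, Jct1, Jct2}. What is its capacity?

36

Edges leaving {Depot, Jct1, Jct2}: Depot→HubA (11), Depot→Y2 (9), Jct2→Y1 (2), Jct2→HubC (14).
Cut capacity = 11 + 9 + 2 + 14 = 36.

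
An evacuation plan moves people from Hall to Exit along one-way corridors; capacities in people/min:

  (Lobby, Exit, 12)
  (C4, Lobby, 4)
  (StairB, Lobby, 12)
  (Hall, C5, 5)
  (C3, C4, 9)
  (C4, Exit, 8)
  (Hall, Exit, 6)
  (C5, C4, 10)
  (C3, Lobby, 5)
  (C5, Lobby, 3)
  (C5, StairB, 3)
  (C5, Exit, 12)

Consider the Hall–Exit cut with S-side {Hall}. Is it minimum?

Given cut capacity: 5 + 6 = 11.
Augment Hall→Exit: bottleneck 6, flow now 6.
Augment Hall→C5→Exit: bottleneck 5, flow now 11.
No augmenting path remains; maximum flow = 11.
Cut capacity 11 equals the max flow, so it is a minimum cut.

Yes — it is a minimum cut (capacity 11).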